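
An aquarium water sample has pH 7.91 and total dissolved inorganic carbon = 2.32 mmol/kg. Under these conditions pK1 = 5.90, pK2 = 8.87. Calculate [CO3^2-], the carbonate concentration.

[CO3²⁻] = 0.227 mmol/kg

α₂ = 1 / (1 + [H⁺]/K2 + [H⁺]²/(K1K2)) = 1 / (1 + 10^+0.96 + 10^-1.05)
   = 1 / (1 + 9.1201 + 0.089125) = 1/10.209 = 0.09795
[CO3²⁻] = α₂ × DIC = 0.09795 × 2.32 = 0.227 mmol/kg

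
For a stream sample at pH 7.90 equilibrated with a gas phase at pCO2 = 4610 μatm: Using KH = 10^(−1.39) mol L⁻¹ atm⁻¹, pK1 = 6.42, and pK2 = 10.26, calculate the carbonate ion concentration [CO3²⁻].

[CO3²⁻] = 0.0248 mmol/L

[CO2*] = KH · pCO2 = 10^(−1.39) × 4610×10^-6 = 1.878×10^-4 mol/L
α₀ = 1/(1 + K1/[H⁺] + K1K2/[H⁺]²) = 1/(1 + 10^+1.48 + 10^-0.88) = 0.03192
DIC = [CO2*]/α₀ = 1.878×10^-4 / 0.03192 = 5.884 mmol/L
[CO3²⁻] = α₂·DIC; α₂ = 0.004207, so [CO3²⁻] = 0.004207 × 5.884 = 0.0248 mmol/L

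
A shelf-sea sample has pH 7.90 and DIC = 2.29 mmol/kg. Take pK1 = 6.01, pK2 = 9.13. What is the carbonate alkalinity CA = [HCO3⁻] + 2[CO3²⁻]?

CA = [HCO3⁻] + 2[CO3²⁻] = (α₁ + 2α₂)·DIC
At pH 7.90: [H⁺]/K1 = 10^-1.89 = 0.012882, K2/[H⁺] = 10^-1.23 = 0.058884
α₁ = 1/(1 + 0.012882 + 0.058884) = 1/1.0718 = 0.9330; α₂ = α₁·K2/[H⁺] = 0.05494
α₁ + 2α₂ = 1.0429
CA = 1.0429 × 2.29 = 2.39 mmol/kg

CA = 2.39 mmol/kg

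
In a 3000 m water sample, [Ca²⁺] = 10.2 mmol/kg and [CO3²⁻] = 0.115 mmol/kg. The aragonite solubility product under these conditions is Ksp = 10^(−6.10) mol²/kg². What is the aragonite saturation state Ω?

Ksp = 10^(−6.10) = 7.943×10^-7
Ω = [Ca²⁺][CO3²⁻]/Ksp = (10.2×10^-3)(0.115×10^-3) / 7.943×10^-7 = 1.48

Ω = 1.48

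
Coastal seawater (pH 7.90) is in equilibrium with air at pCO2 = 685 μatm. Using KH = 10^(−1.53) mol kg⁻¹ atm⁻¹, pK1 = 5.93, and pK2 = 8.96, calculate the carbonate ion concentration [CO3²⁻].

[CO3²⁻] = 0.164 mmol/kg

[CO2*] = KH · pCO2 = 10^(−1.53) × 685×10^-6 = 2.022×10^-5 mol/kg
α₀ = 1/(1 + K1/[H⁺] + K1K2/[H⁺]²) = 1/(1 + 10^+1.97 + 10^+0.91) = 0.009761
DIC = [CO2*]/α₀ = 2.022×10^-5 / 0.009761 = 2.071 mmol/kg
[CO3²⁻] = α₂·DIC; α₂ = 0.07934, so [CO3²⁻] = 0.07934 × 2.071 = 0.164 mmol/kg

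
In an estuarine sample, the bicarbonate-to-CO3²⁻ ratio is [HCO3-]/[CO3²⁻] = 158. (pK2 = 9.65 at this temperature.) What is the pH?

pH = 7.45

From K2 = [H⁺][CO3²⁻]/[HCO3-]:  pH = pK2 − log₁₀([HCO3-]/[CO3²⁻])
log₁₀(158) = +2.199
pH = 9.65 − (+2.199) = 7.45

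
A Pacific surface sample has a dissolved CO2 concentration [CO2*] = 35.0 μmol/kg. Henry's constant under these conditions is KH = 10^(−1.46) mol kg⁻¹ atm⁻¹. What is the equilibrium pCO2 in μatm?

KH = 10^(−1.46) = 3.467×10^-2 mol kg⁻¹ atm⁻¹
pCO2 = [CO2*]/KH = 35.0×10^-6 / 3.467×10^-2 = 1.01×10^-3 atm = 1010 μatm

pCO2 = 1010 μatm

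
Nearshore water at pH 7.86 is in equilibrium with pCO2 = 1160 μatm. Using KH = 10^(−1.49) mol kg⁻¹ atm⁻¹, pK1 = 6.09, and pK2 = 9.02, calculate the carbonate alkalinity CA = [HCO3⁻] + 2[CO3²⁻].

[CO2*] = KH · pCO2 = 10^(−1.49) × 1160×10^-6 = 3.754×10^-5 mol/kg
α₀ = 1/(1 + K1/[H⁺] + K1K2/[H⁺]²) = 1/(1 + 10^+1.77 + 10^+0.61) = 0.01564
DIC = [CO2*]/α₀ = 3.754×10^-5 / 0.01564 = 2.401 mmol/kg
CA = (α₁ + 2α₂)·DIC = (0.9207 + 2×0.06369) × 2.401 = 2.52 mmol/kg

CA = 2.52 mmol/kg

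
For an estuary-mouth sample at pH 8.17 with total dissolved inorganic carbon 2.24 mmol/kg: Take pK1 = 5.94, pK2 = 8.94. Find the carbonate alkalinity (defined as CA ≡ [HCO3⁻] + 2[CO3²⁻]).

CA = 2.55 mmol/kg

CA = [HCO3⁻] + 2[CO3²⁻] = (α₁ + 2α₂)·DIC
At pH 8.17: [H⁺]/K1 = 10^-2.23 = 0.0058884, K2/[H⁺] = 10^-0.77 = 0.16982
α₁ = 1/(1 + 0.0058884 + 0.16982) = 1/1.1757 = 0.8505; α₂ = α₁·K2/[H⁺] = 0.1444
α₁ + 2α₂ = 1.1394
CA = 1.1394 × 2.24 = 2.55 mmol/kg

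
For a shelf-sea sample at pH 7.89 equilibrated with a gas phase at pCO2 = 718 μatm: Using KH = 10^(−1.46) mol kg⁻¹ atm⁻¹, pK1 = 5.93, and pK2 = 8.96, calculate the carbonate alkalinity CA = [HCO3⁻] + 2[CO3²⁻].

CA = 2.66 mmol/kg

[CO2*] = KH · pCO2 = 10^(−1.46) × 718×10^-6 = 2.490×10^-5 mol/kg
α₀ = 1/(1 + K1/[H⁺] + K1K2/[H⁺]²) = 1/(1 + 10^+1.96 + 10^+0.89) = 0.01000
DIC = [CO2*]/α₀ = 2.490×10^-5 / 0.01000 = 2.489 mmol/kg
CA = (α₁ + 2α₂)·DIC = (0.9123 + 2×0.07765) × 2.489 = 2.66 mmol/kg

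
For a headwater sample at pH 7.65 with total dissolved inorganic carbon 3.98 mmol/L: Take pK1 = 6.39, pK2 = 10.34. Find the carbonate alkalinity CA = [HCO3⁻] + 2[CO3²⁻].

CA = 3.78 mmol/L

CA = [HCO3⁻] + 2[CO3²⁻] = (α₁ + 2α₂)·DIC
At pH 7.65: [H⁺]/K1 = 10^-1.26 = 0.054954, K2/[H⁺] = 10^-2.69 = 0.0020417
α₁ = 1/(1 + 0.054954 + 0.0020417) = 1/1.0570 = 0.9461; α₂ = α₁·K2/[H⁺] = 0.001932
α₁ + 2α₂ = 0.9499
CA = 0.9499 × 3.98 = 3.78 mmol/L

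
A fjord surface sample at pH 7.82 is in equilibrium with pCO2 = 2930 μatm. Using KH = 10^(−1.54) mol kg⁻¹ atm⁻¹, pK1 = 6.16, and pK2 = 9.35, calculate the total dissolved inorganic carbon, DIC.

[CO2*] = KH · pCO2 = 10^(−1.54) × 2930×10^-6 = 8.450×10^-5 mol/kg
α₀ = 1/(1 + K1/[H⁺] + K1K2/[H⁺]²) = 1/(1 + 10^+1.66 + 10^+0.13) = 0.02081
DIC = [CO2*]/α₀ = 8.450×10^-5 / 0.02081 = 4.06 mmol/kg

DIC = 4.06 mmol/kg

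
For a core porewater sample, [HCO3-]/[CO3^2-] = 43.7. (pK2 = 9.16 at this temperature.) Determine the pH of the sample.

pH = 7.52

From K2 = [H⁺][CO3^2-]/[HCO3-]:  pH = pK2 − log₁₀([HCO3-]/[CO3^2-])
log₁₀(43.7) = +1.640
pH = 9.16 − (+1.640) = 7.52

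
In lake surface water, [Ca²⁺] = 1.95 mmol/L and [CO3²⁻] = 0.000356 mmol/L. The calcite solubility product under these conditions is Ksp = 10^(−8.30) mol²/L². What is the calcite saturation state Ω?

Ksp = 10^(−8.30) = 5.012×10^-9
Ω = [Ca²⁺][CO3²⁻]/Ksp = (1.95×10^-3)(0.000356×10^-3) / 5.012×10^-9 = 0.139

Ω = 0.139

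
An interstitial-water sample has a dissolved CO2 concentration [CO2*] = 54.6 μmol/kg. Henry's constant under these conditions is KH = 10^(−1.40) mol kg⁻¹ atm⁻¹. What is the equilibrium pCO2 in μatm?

pCO2 = 1370 μatm

KH = 10^(−1.40) = 3.981×10^-2 mol kg⁻¹ atm⁻¹
pCO2 = [CO2*]/KH = 54.6×10^-6 / 3.981×10^-2 = 1.37×10^-3 atm = 1370 μatm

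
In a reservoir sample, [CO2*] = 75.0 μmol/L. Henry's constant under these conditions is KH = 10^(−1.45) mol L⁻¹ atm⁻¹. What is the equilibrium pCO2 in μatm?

pCO2 = 2110 μatm

KH = 10^(−1.45) = 3.548×10^-2 mol L⁻¹ atm⁻¹
pCO2 = [CO2*]/KH = 75.0×10^-6 / 3.548×10^-2 = 2.11×10^-3 atm = 2110 μatm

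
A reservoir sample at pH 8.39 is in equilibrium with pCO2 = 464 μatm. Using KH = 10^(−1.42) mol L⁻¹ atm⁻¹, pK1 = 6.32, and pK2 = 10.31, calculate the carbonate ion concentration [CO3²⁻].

[CO2*] = KH · pCO2 = 10^(−1.42) × 464×10^-6 = 1.764×10^-5 mol/L
α₀ = 1/(1 + K1/[H⁺] + K1K2/[H⁺]²) = 1/(1 + 10^+2.07 + 10^+0.15) = 0.008340
DIC = [CO2*]/α₀ = 1.764×10^-5 / 0.008340 = 2.115 mmol/L
[CO3²⁻] = α₂·DIC; α₂ = 0.01178, so [CO3²⁻] = 0.01178 × 2.115 = 0.0249 mmol/L

[CO3²⁻] = 0.0249 mmol/L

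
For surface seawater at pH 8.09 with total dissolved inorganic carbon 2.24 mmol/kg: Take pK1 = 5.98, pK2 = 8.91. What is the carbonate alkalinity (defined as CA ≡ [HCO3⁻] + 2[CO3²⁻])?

CA = [HCO3⁻] + 2[CO3²⁻] = (α₁ + 2α₂)·DIC
At pH 8.09: [H⁺]/K1 = 10^-2.11 = 0.0077625, K2/[H⁺] = 10^-0.82 = 0.15136
α₁ = 1/(1 + 0.0077625 + 0.15136) = 1/1.1591 = 0.8627; α₂ = α₁·K2/[H⁺] = 0.1306
α₁ + 2α₂ = 1.1239
CA = 1.1239 × 2.24 = 2.52 mmol/kg

CA = 2.52 mmol/kg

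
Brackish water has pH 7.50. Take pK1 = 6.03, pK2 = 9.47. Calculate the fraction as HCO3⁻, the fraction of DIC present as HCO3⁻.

α₁ = 0.957

α₁ = 1 / (1 + [H⁺]/K1 + K2/[H⁺]) = 1 / (1 + 10^-1.47 + 10^-1.97)
   = 1 / (1 + 0.033884 + 0.010715) = 1/1.0446 = 0.9573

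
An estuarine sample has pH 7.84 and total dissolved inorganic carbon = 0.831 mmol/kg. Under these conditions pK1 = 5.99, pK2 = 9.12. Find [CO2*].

α₀ = 1 / (1 + K1/[H⁺] + K1K2/[H⁺]²) = 1 / (1 + 10^+1.85 + 10^+0.57)
   = 1 / (1 + 70.795 + 3.7154) = 1/75.510 = 0.01324
[CO2*] = α₀ × DIC = 0.01324 × 0.831 = 0.0110 mmol/kg = 11.0 μmol/kg

[CO2*] = 11.0 μmol/kg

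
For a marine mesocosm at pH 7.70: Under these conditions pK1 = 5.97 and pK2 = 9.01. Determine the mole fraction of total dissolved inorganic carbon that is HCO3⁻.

α₁ = 1 / (1 + [H⁺]/K1 + K2/[H⁺]) = 1 / (1 + 10^-1.73 + 10^-1.31)
   = 1 / (1 + 0.018621 + 0.048978) = 1/1.0676 = 0.9367

α₁ = 0.937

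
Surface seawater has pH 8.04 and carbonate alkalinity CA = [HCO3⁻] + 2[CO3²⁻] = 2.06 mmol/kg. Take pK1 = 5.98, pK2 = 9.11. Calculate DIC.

CA = [HCO3⁻] + 2[CO3²⁻] = (α₁ + 2α₂)·DIC
At pH 8.04: [H⁺]/K1 = 10^-2.06 = 0.0087096, K2/[H⁺] = 10^-1.07 = 0.085114
α₁ = 1/(1 + 0.0087096 + 0.085114) = 1/1.0938 = 0.9142; α₂ = α₁·K2/[H⁺] = 0.07781
α₁ + 2α₂ = 1.0699
DIC = CA / (α₁ + 2α₂) = 2.06 / 1.0699 = 1.93 mmol/kg

DIC = 1.93 mmol/kg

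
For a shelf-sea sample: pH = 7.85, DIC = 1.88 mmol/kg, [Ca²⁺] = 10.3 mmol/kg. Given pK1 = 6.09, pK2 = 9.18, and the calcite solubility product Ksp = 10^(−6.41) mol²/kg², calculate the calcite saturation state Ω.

Ω = 2.19

α₂ = 1 / (1 + [H⁺]/K2 + [H⁺]²/(K1K2)) = 1 / (1 + 10^+1.33 + 10^-0.43)
   = 1 / (1 + 21.380 + 0.37154) = 1/22.751 = 0.04395
[CO3²⁻] = α₂ × DIC = 0.04395 × 1.88 = 0.08263 mmol/kg
Ksp = 10^(−6.41) = 3.890×10^-7
Ω = [Ca²⁺][CO3²⁻]/Ksp = (10.3×10^-3)(8.263×10^-5) / 3.890×10^-7 = 2.19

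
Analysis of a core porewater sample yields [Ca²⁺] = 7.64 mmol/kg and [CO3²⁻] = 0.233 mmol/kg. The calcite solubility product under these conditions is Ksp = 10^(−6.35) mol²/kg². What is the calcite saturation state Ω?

Ω = 3.99

Ksp = 10^(−6.35) = 4.467×10^-7
Ω = [Ca²⁺][CO3²⁻]/Ksp = (7.64×10^-3)(0.233×10^-3) / 4.467×10^-7 = 3.99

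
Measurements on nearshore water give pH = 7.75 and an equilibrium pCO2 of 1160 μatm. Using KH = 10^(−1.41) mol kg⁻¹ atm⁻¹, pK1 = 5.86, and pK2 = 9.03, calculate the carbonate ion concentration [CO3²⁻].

[CO3²⁻] = 0.184 mmol/kg

[CO2*] = KH · pCO2 = 10^(−1.41) × 1160×10^-6 = 4.513×10^-5 mol/kg
α₀ = 1/(1 + K1/[H⁺] + K1K2/[H⁺]²) = 1/(1 + 10^+1.89 + 10^+0.61) = 0.01209
DIC = [CO2*]/α₀ = 4.513×10^-5 / 0.01209 = 3.732 mmol/kg
[CO3²⁻] = α₂·DIC; α₂ = 0.04926, so [CO3²⁻] = 0.04926 × 3.732 = 0.184 mmol/kg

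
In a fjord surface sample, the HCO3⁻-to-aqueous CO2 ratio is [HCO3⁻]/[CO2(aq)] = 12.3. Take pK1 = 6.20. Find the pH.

pH = 7.29

From K1 = [H⁺][HCO3⁻]/[CO2(aq)]:  pH = pK1 + log₁₀([HCO3⁻]/[CO2(aq)])
log₁₀(12.3) = +1.090
pH = 6.20 + (+1.090) = 7.29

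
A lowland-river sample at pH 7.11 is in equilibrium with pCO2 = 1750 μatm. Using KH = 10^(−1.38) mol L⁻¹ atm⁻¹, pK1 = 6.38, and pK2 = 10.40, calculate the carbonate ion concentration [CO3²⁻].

[CO3²⁻] = 0.201 μmol/L

[CO2*] = KH · pCO2 = 10^(−1.38) × 1750×10^-6 = 7.295×10^-5 mol/L
α₀ = 1/(1 + K1/[H⁺] + K1K2/[H⁺]²) = 1/(1 + 10^+0.73 + 10^-2.56) = 0.1569
DIC = [CO2*]/α₀ = 7.295×10^-5 / 0.1569 = 0.4649 mmol/L
[CO3²⁻] = α₂·DIC; α₂ = 0.0004322, so [CO3²⁻] = 0.0004322 × 0.4649 = 0.000201 mmol/L = 0.201 μmol/L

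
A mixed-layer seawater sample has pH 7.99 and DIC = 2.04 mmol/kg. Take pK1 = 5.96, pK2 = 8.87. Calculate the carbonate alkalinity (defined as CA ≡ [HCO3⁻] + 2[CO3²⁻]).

CA = 2.26 mmol/kg

CA = [HCO3⁻] + 2[CO3²⁻] = (α₁ + 2α₂)·DIC
At pH 7.99: [H⁺]/K1 = 10^-2.03 = 0.0093325, K2/[H⁺] = 10^-0.88 = 0.13183
α₁ = 1/(1 + 0.0093325 + 0.13183) = 1/1.1412 = 0.8763; α₂ = α₁·K2/[H⁺] = 0.1155
α₁ + 2α₂ = 1.1073
CA = 1.1073 × 2.04 = 2.26 mmol/kg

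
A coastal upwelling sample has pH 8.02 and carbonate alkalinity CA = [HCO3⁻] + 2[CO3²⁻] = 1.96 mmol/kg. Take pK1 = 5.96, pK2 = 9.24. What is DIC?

DIC = 1.87 mmol/kg

CA = [HCO3⁻] + 2[CO3²⁻] = (α₁ + 2α₂)·DIC
At pH 8.02: [H⁺]/K1 = 10^-2.06 = 0.0087096, K2/[H⁺] = 10^-1.22 = 0.060256
α₁ = 1/(1 + 0.0087096 + 0.060256) = 1/1.0690 = 0.9355; α₂ = α₁·K2/[H⁺] = 0.05637
α₁ + 2α₂ = 1.0482
DIC = CA / (α₁ + 2α₂) = 1.96 / 1.0482 = 1.87 mmol/kg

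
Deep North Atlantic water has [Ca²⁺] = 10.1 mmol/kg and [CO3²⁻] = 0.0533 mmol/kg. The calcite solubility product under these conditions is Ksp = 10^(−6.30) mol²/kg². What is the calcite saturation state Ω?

Ksp = 10^(−6.30) = 5.012×10^-7
Ω = [Ca²⁺][CO3²⁻]/Ksp = (10.1×10^-3)(0.0533×10^-3) / 5.012×10^-7 = 1.07

Ω = 1.07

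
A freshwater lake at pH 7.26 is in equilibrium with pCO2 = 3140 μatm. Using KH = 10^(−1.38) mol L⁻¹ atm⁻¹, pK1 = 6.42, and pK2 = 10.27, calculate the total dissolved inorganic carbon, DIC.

[CO2*] = KH · pCO2 = 10^(−1.38) × 3140×10^-6 = 1.309×10^-4 mol/L
α₀ = 1/(1 + K1/[H⁺] + K1K2/[H⁺]²) = 1/(1 + 10^+0.84 + 10^-2.17) = 0.1262
DIC = [CO2*]/α₀ = 1.309×10^-4 / 0.1262 = 1.04 mmol/L

DIC = 1.04 mmol/L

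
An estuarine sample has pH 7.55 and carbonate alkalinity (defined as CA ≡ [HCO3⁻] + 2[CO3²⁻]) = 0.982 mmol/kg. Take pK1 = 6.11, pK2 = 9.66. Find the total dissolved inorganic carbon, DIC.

CA = [HCO3⁻] + 2[CO3²⁻] = (α₁ + 2α₂)·DIC
At pH 7.55: [H⁺]/K1 = 10^-1.44 = 0.036308, K2/[H⁺] = 10^-2.11 = 0.0077625
α₁ = 1/(1 + 0.036308 + 0.0077625) = 1/1.0441 = 0.9578; α₂ = α₁·K2/[H⁺] = 0.007435
α₁ + 2α₂ = 0.9727
DIC = CA / (α₁ + 2α₂) = 0.982 / 0.9727 = 1.01 mmol/kg

DIC = 1.01 mmol/kg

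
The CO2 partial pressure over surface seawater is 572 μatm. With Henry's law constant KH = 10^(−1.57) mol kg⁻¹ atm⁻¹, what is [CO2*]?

[CO2*] = 15.4 μmol/kg

KH = 10^(−1.57) = 2.692×10^-2 mol kg⁻¹ atm⁻¹
[CO2*] = KH · pCO2 = 2.692×10^-2 × 572×10^-6 atm = 1.54×10^-5 mol/kg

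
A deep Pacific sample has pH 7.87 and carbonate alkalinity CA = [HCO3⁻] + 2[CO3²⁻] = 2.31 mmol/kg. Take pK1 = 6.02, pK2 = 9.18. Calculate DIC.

CA = [HCO3⁻] + 2[CO3²⁻] = (α₁ + 2α₂)·DIC
At pH 7.87: [H⁺]/K1 = 10^-1.85 = 0.014125, K2/[H⁺] = 10^-1.31 = 0.048978
α₁ = 1/(1 + 0.014125 + 0.048978) = 1/1.0631 = 0.9406; α₂ = α₁·K2/[H⁺] = 0.04607
α₁ + 2α₂ = 1.0328
DIC = CA / (α₁ + 2α₂) = 2.31 / 1.0328 = 2.24 mmol/kg

DIC = 2.24 mmol/kg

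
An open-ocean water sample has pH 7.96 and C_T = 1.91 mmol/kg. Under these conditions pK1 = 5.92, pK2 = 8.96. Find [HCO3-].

[HCO3⁻] = 1.72 mmol/kg

α₁ = 1 / (1 + [H⁺]/K1 + K2/[H⁺]) = 1 / (1 + 10^-2.04 + 10^-1.00)
   = 1 / (1 + 0.0091201 + 0.10000) = 1/1.1091 = 0.9016
[HCO3⁻] = α₁ × DIC = 0.9016 × 1.91 = 1.72 mmol/kg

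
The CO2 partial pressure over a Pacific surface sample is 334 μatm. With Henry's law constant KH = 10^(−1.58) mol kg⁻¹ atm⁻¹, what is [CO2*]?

[CO2*] = 8.79 μmol/kg

KH = 10^(−1.58) = 2.630×10^-2 mol kg⁻¹ atm⁻¹
[CO2*] = KH · pCO2 = 2.630×10^-2 × 334×10^-6 atm = 8.79×10^-6 mol/kg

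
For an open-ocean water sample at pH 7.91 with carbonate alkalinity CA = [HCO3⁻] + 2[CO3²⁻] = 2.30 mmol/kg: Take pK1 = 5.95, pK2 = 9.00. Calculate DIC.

DIC = 2.16 mmol/kg

CA = [HCO3⁻] + 2[CO3²⁻] = (α₁ + 2α₂)·DIC
At pH 7.91: [H⁺]/K1 = 10^-1.96 = 0.010965, K2/[H⁺] = 10^-1.09 = 0.081283
α₁ = 1/(1 + 0.010965 + 0.081283) = 1/1.0922 = 0.9155; α₂ = α₁·K2/[H⁺] = 0.07442
α₁ + 2α₂ = 1.0644
DIC = CA / (α₁ + 2α₂) = 2.30 / 1.0644 = 2.16 mmol/kg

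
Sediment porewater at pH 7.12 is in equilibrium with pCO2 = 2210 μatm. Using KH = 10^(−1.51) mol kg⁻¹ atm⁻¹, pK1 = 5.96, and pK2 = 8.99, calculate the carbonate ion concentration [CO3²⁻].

[CO2*] = KH · pCO2 = 10^(−1.51) × 2210×10^-6 = 6.830×10^-5 mol/kg
α₀ = 1/(1 + K1/[H⁺] + K1K2/[H⁺]²) = 1/(1 + 10^+1.16 + 10^-0.71) = 0.06390
DIC = [CO2*]/α₀ = 6.830×10^-5 / 0.06390 = 1.069 mmol/kg
[CO3²⁻] = α₂·DIC; α₂ = 0.01246, so [CO3²⁻] = 0.01246 × 1.069 = 0.0133 mmol/kg = 13.3 μmol/kg

[CO3²⁻] = 13.3 μmol/kg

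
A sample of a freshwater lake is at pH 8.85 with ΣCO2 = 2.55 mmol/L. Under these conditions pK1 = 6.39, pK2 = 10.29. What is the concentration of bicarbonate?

α₁ = 1 / (1 + [H⁺]/K1 + K2/[H⁺]) = 1 / (1 + 10^-2.46 + 10^-1.44)
   = 1 / (1 + 0.0034674 + 0.036308) = 1/1.0398 = 0.9617
[HCO3⁻] = α₁ × DIC = 0.9617 × 2.55 = 2.45 mmol/L

[HCO3⁻] = 2.45 mmol/L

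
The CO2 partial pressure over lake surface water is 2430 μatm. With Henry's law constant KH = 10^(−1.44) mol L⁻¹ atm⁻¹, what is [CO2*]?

[CO2*] = 88.2 μmol/L

KH = 10^(−1.44) = 3.631×10^-2 mol L⁻¹ atm⁻¹
[CO2*] = KH · pCO2 = 3.631×10^-2 × 2430×10^-6 atm = 8.82×10^-5 mol/L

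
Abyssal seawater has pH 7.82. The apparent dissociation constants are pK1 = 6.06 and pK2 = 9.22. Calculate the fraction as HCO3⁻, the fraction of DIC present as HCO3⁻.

α₁ = 0.946

α₁ = 1 / (1 + [H⁺]/K1 + K2/[H⁺]) = 1 / (1 + 10^-1.76 + 10^-1.40)
   = 1 / (1 + 0.017378 + 0.039811) = 1/1.0572 = 0.9459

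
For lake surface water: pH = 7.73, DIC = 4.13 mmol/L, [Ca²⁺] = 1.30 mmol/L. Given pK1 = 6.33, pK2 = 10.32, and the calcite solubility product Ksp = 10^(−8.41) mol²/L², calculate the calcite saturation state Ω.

Ω = 3.40

α₂ = 1 / (1 + [H⁺]/K2 + [H⁺]²/(K1K2)) = 1 / (1 + 10^+2.59 + 10^+1.19)
   = 1 / (1 + 389.05 + 15.488) = 1/405.53 = 0.002466
[CO3²⁻] = α₂ × DIC = 0.002466 × 4.13 = 0.01018 mmol/L = 10.18 μmol/L
Ksp = 10^(−8.41) = 3.890×10^-9
Ω = [Ca²⁺][CO3²⁻]/Ksp = (1.30×10^-3)(1.018×10^-5) / 3.890×10^-9 = 3.40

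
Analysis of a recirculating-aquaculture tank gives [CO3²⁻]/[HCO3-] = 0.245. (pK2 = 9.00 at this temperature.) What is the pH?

pH = 8.39

From K2 = [H⁺][CO3²⁻]/[HCO3-]:  pH = pK2 + log₁₀([CO3²⁻]/[HCO3-])
log₁₀(0.245) = -0.611
pH = 9.00 + (-0.611) = 8.39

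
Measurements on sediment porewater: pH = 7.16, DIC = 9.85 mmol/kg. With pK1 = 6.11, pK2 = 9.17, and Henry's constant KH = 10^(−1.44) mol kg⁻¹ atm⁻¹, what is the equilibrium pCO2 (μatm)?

pCO2 = 2.20×10^4 μatm

α₀ = 1 / (1 + K1/[H⁺] + K1K2/[H⁺]²) = 1 / (1 + 10^+1.05 + 10^-0.96)
   = 1 / (1 + 11.220 + 0.10965) = 1/12.330 = 0.08110
[CO2*] = α₀ × DIC = 0.08110 × 9.85 = 0.7989 mmol/kg
pCO2 = [CO2*]/KH = 7.989×10^-4 / 3.631×10^-2 = 2.20×10^4 μatm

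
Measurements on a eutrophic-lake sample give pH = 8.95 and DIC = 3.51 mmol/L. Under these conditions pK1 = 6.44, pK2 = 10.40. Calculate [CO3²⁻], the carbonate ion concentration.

[CO3²⁻] = 0.120 mmol/L

α₂ = 1 / (1 + [H⁺]/K2 + [H⁺]²/(K1K2)) = 1 / (1 + 10^+1.45 + 10^-1.06)
   = 1 / (1 + 28.184 + 0.087096) = 1/29.271 = 0.03416
[CO3²⁻] = α₂ × DIC = 0.03416 × 3.51 = 0.120 mmol/L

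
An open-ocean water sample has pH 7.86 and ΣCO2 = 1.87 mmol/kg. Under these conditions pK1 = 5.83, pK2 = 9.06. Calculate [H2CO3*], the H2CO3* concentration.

α₀ = 1 / (1 + K1/[H⁺] + K1K2/[H⁺]²) = 1 / (1 + 10^+2.03 + 10^+0.83)
   = 1 / (1 + 107.15 + 6.7608) = 1/114.91 = 0.008702
[CO2*] = α₀ × DIC = 0.008702 × 1.87 = 0.0163 mmol/kg = 16.3 μmol/kg

[CO2*] = 16.3 μmol/kg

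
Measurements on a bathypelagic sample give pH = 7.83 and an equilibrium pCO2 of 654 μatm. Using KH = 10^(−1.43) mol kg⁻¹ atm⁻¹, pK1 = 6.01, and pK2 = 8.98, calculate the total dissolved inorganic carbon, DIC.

[CO2*] = KH · pCO2 = 10^(−1.43) × 654×10^-6 = 2.430×10^-5 mol/kg
α₀ = 1/(1 + K1/[H⁺] + K1K2/[H⁺]²) = 1/(1 + 10^+1.82 + 10^+0.67) = 0.01394
DIC = [CO2*]/α₀ = 2.430×10^-5 / 0.01394 = 1.74 mmol/kg

DIC = 1.74 mmol/kg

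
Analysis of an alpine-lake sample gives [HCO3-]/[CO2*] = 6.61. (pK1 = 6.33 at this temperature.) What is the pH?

pH = 7.15

From K1 = [H⁺][HCO3-]/[CO2*]:  pH = pK1 + log₁₀([HCO3-]/[CO2*])
log₁₀(6.61) = +0.820
pH = 6.33 + (+0.820) = 7.15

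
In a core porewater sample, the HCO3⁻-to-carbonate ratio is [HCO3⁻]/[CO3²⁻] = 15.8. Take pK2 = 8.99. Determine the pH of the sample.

pH = 7.79

From K2 = [H⁺][CO3²⁻]/[HCO3⁻]:  pH = pK2 − log₁₀([HCO3⁻]/[CO3²⁻])
log₁₀(15.8) = +1.199
pH = 8.99 − (+1.199) = 7.79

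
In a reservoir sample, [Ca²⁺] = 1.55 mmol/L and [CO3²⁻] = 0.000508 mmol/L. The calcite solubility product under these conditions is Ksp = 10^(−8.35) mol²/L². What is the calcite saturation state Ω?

Ksp = 10^(−8.35) = 4.467×10^-9
Ω = [Ca²⁺][CO3²⁻]/Ksp = (1.55×10^-3)(0.000508×10^-3) / 4.467×10^-9 = 0.176

Ω = 0.176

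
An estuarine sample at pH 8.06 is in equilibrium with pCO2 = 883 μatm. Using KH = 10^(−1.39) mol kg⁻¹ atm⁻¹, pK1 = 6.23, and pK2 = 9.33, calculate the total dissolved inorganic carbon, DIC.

DIC = 2.60 mmol/kg

[CO2*] = KH · pCO2 = 10^(−1.39) × 883×10^-6 = 3.597×10^-5 mol/kg
α₀ = 1/(1 + K1/[H⁺] + K1K2/[H⁺]²) = 1/(1 + 10^+1.83 + 10^+0.56) = 0.01384
DIC = [CO2*]/α₀ = 3.597×10^-5 / 0.01384 = 2.60 mmol/kg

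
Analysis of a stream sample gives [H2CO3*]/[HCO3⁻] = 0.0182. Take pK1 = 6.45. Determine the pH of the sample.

From K1 = [H⁺][HCO3⁻]/[H2CO3*]:  pH = pK1 − log₁₀([H2CO3*]/[HCO3⁻])
log₁₀(0.0182) = -1.740
pH = 6.45 − (-1.740) = 8.19

pH = 8.19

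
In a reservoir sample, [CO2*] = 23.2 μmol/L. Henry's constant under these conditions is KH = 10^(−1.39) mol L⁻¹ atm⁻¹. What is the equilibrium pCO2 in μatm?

pCO2 = 569 μatm

KH = 10^(−1.39) = 4.074×10^-2 mol L⁻¹ atm⁻¹
pCO2 = [CO2*]/KH = 23.2×10^-6 / 4.074×10^-2 = 5.69×10^-4 atm = 569 μatm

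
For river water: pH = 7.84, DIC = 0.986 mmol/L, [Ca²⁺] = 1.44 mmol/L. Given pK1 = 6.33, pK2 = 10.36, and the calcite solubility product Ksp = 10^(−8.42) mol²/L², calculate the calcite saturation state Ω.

α₂ = 1 / (1 + [H⁺]/K2 + [H⁺]²/(K1K2)) = 1 / (1 + 10^+2.52 + 10^+1.01)
   = 1 / (1 + 331.13 + 10.233) = 1/342.36 = 0.002921
[CO3²⁻] = α₂ × DIC = 0.002921 × 0.986 = 0.002880 mmol/L = 2.880 μmol/L
Ksp = 10^(−8.42) = 3.802×10^-9
Ω = [Ca²⁺][CO3²⁻]/Ksp = (1.44×10^-3)(2.880×10^-6) / 3.802×10^-9 = 1.09

Ω = 1.09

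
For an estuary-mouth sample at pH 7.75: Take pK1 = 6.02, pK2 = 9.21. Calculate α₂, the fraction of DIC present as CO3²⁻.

α₂ = 1 / (1 + [H⁺]/K2 + [H⁺]²/(K1K2)) = 1 / (1 + 10^+1.46 + 10^-0.27)
   = 1 / (1 + 28.840 + 0.53703) = 1/30.377 = 0.03292

α₂ = 0.0329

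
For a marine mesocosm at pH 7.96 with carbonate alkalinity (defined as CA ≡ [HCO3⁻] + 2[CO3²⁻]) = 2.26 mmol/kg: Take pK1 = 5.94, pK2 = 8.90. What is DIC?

DIC = 2.07 mmol/kg

CA = [HCO3⁻] + 2[CO3²⁻] = (α₁ + 2α₂)·DIC
At pH 7.96: [H⁺]/K1 = 10^-2.02 = 0.0095499, K2/[H⁺] = 10^-0.94 = 0.11482
α₁ = 1/(1 + 0.0095499 + 0.11482) = 1/1.1244 = 0.8894; α₂ = α₁·K2/[H⁺] = 0.1021
α₁ + 2α₂ = 1.0936
DIC = CA / (α₁ + 2α₂) = 2.26 / 1.0936 = 2.07 mmol/kg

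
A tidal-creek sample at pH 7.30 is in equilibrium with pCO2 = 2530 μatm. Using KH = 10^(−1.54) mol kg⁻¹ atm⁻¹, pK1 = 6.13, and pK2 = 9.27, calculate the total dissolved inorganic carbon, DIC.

DIC = 1.16 mmol/kg

[CO2*] = KH · pCO2 = 10^(−1.54) × 2530×10^-6 = 7.297×10^-5 mol/kg
α₀ = 1/(1 + K1/[H⁺] + K1K2/[H⁺]²) = 1/(1 + 10^+1.17 + 10^-0.80) = 0.06270
DIC = [CO2*]/α₀ = 7.297×10^-5 / 0.06270 = 1.16 mmol/kg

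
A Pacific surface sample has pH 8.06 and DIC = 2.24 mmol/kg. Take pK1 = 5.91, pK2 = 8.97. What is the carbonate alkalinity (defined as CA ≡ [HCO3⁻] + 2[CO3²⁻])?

CA = 2.47 mmol/kg

CA = [HCO3⁻] + 2[CO3²⁻] = (α₁ + 2α₂)·DIC
At pH 8.06: [H⁺]/K1 = 10^-2.15 = 0.0070795, K2/[H⁺] = 10^-0.91 = 0.12303
α₁ = 1/(1 + 0.0070795 + 0.12303) = 1/1.1301 = 0.8849; α₂ = α₁·K2/[H⁺] = 0.1089
α₁ + 2α₂ = 1.1026
CA = 1.1026 × 2.24 = 2.47 mmol/kg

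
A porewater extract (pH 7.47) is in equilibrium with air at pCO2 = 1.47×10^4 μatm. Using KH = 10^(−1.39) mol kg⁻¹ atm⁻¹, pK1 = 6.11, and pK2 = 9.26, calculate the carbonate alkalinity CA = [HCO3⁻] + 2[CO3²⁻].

CA = 14.2 mmol/kg

[CO2*] = KH · pCO2 = 10^(−1.39) × 1.47×10^4×10^-6 = 5.988×10^-4 mol/kg
α₀ = 1/(1 + K1/[H⁺] + K1K2/[H⁺]²) = 1/(1 + 10^+1.36 + 10^-0.43) = 0.04119
DIC = [CO2*]/α₀ = 5.988×10^-4 / 0.04119 = 14.54 mmol/kg
CA = (α₁ + 2α₂)·DIC = (0.9435 + 2×0.01530) × 14.54 = 14.2 mmol/kg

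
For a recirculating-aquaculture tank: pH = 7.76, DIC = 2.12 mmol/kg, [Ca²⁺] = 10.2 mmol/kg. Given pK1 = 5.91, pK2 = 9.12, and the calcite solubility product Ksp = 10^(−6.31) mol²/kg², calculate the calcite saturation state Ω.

α₂ = 1 / (1 + [H⁺]/K2 + [H⁺]²/(K1K2)) = 1 / (1 + 10^+1.36 + 10^-0.49)
   = 1 / (1 + 22.909 + 0.32359) = 1/24.232 = 0.04127
[CO3²⁻] = α₂ × DIC = 0.04127 × 2.12 = 0.08749 mmol/kg
Ksp = 10^(−6.31) = 4.898×10^-7
Ω = [Ca²⁺][CO3²⁻]/Ksp = (10.2×10^-3)(8.749×10^-5) / 4.898×10^-7 = 1.82

Ω = 1.82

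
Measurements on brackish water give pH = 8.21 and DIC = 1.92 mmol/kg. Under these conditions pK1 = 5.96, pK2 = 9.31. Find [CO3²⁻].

α₂ = 1 / (1 + [H⁺]/K2 + [H⁺]²/(K1K2)) = 1 / (1 + 10^+1.10 + 10^-1.15)
   = 1 / (1 + 12.589 + 0.070795) = 1/13.660 = 0.07321
[CO3²⁻] = α₂ × DIC = 0.07321 × 1.92 = 0.141 mmol/kg

[CO3²⁻] = 0.141 mmol/kg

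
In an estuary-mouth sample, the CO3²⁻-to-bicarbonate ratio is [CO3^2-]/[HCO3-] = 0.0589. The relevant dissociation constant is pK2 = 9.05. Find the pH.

From K2 = [H⁺][CO3^2-]/[HCO3-]:  pH = pK2 + log₁₀([CO3^2-]/[HCO3-])
log₁₀(0.0589) = -1.230
pH = 9.05 + (-1.230) = 7.82

pH = 7.82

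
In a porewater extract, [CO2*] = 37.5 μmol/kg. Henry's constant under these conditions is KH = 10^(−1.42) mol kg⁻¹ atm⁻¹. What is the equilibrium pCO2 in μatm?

KH = 10^(−1.42) = 3.802×10^-2 mol kg⁻¹ atm⁻¹
pCO2 = [CO2*]/KH = 37.5×10^-6 / 3.802×10^-2 = 9.86×10^-4 atm = 986 μatm

pCO2 = 986 μatm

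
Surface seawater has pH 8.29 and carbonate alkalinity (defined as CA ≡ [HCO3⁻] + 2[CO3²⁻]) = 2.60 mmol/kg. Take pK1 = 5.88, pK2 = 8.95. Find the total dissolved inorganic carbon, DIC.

CA = [HCO3⁻] + 2[CO3²⁻] = (α₁ + 2α₂)·DIC
At pH 8.29: [H⁺]/K1 = 10^-2.41 = 0.0038905, K2/[H⁺] = 10^-0.66 = 0.21878
α₁ = 1/(1 + 0.0038905 + 0.21878) = 1/1.2227 = 0.8179; α₂ = α₁·K2/[H⁺] = 0.1789
α₁ + 2α₂ = 1.1758
DIC = CA / (α₁ + 2α₂) = 2.60 / 1.1758 = 2.21 mmol/kg

DIC = 2.21 mmol/kg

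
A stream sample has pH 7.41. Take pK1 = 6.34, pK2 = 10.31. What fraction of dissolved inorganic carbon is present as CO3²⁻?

α₂ = 1 / (1 + [H⁺]/K2 + [H⁺]²/(K1K2)) = 1 / (1 + 10^+2.90 + 10^+1.83)
   = 1 / (1 + 794.33 + 67.608) = 1/862.94 = 0.001159

α₂ = 0.00116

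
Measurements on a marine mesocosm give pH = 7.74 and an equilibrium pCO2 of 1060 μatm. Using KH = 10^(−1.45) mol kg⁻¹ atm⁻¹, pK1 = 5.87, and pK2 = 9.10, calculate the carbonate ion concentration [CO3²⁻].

[CO2*] = KH · pCO2 = 10^(−1.45) × 1060×10^-6 = 3.761×10^-5 mol/kg
α₀ = 1/(1 + K1/[H⁺] + K1K2/[H⁺]²) = 1/(1 + 10^+1.87 + 10^+0.51) = 0.01276
DIC = [CO2*]/α₀ = 3.761×10^-5 / 0.01276 = 2.947 mmol/kg
[CO3²⁻] = α₂·DIC; α₂ = 0.04129, so [CO3²⁻] = 0.04129 × 2.947 = 0.122 mmol/kg

[CO3²⁻] = 0.122 mmol/kg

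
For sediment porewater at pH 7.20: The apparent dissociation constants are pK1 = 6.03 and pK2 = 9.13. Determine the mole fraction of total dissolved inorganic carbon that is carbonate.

α₂ = 1 / (1 + [H⁺]/K2 + [H⁺]²/(K1K2)) = 1 / (1 + 10^+1.93 + 10^+0.76)
   = 1 / (1 + 85.114 + 5.7544) = 1/91.868 = 0.01089

α₂ = 0.0109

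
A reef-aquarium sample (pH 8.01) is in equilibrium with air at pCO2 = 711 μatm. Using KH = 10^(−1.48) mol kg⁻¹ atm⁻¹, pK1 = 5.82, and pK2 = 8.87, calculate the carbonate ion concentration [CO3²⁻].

[CO3²⁻] = 0.503 mmol/kg

[CO2*] = KH · pCO2 = 10^(−1.48) × 711×10^-6 = 2.354×10^-5 mol/kg
α₀ = 1/(1 + K1/[H⁺] + K1K2/[H⁺]²) = 1/(1 + 10^+2.19 + 10^+1.33) = 0.005641
DIC = [CO2*]/α₀ = 2.354×10^-5 / 0.005641 = 4.173 mmol/kg
[CO3²⁻] = α₂·DIC; α₂ = 0.1206, so [CO3²⁻] = 0.1206 × 4.173 = 0.503 mmol/kg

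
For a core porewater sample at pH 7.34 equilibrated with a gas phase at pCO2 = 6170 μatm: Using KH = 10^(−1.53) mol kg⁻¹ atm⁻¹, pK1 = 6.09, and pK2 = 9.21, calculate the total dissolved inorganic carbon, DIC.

DIC = 3.46 mmol/kg

[CO2*] = KH · pCO2 = 10^(−1.53) × 6170×10^-6 = 1.821×10^-4 mol/kg
α₀ = 1/(1 + K1/[H⁺] + K1K2/[H⁺]²) = 1/(1 + 10^+1.25 + 10^-0.62) = 0.05257
DIC = [CO2*]/α₀ = 1.821×10^-4 / 0.05257 = 3.46 mmol/kg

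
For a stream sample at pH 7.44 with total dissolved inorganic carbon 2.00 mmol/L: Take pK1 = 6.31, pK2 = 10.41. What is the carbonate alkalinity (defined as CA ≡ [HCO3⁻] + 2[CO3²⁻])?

CA = 1.86 mmol/L

CA = [HCO3⁻] + 2[CO3²⁻] = (α₁ + 2α₂)·DIC
At pH 7.44: [H⁺]/K1 = 10^-1.13 = 0.074131, K2/[H⁺] = 10^-2.97 = 0.0010715
α₁ = 1/(1 + 0.074131 + 0.0010715) = 1/1.0752 = 0.9301; α₂ = α₁·K2/[H⁺] = 0.0009966
α₁ + 2α₂ = 0.9321
CA = 0.9321 × 2.00 = 1.86 mmol/L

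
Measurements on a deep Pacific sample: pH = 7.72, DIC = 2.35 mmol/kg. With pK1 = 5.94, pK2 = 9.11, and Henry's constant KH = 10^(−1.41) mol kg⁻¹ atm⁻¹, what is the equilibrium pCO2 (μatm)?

pCO2 = 948 μatm

α₀ = 1 / (1 + K1/[H⁺] + K1K2/[H⁺]²) = 1 / (1 + 10^+1.78 + 10^+0.39)
   = 1 / (1 + 60.256 + 2.4547) = 1/63.711 = 0.01570
[CO2*] = α₀ × DIC = 0.01570 × 2.35 = 0.03689 mmol/kg
pCO2 = [CO2*]/KH = 3.689×10^-5 / 3.890×10^-2 = 948 μatm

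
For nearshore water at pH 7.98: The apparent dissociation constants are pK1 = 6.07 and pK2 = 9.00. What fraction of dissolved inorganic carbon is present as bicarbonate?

α₁ = 1 / (1 + [H⁺]/K1 + K2/[H⁺]) = 1 / (1 + 10^-1.91 + 10^-1.02)
   = 1 / (1 + 0.012303 + 0.095499) = 1/1.1078 = 0.9027

α₁ = 0.903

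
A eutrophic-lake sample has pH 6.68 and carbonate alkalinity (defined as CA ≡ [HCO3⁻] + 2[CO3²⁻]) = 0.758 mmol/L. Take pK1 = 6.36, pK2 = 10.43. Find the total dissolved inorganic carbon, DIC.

DIC = 1.12 mmol/L

CA = [HCO3⁻] + 2[CO3²⁻] = (α₁ + 2α₂)·DIC
At pH 6.68: [H⁺]/K1 = 10^-0.32 = 0.47863, K2/[H⁺] = 10^-3.75 = 0.00017783
α₁ = 1/(1 + 0.47863 + 0.00017783) = 1/1.4788 = 0.6762; α₂ = α₁·K2/[H⁺] = 0.0001203
α₁ + 2α₂ = 0.6765
DIC = CA / (α₁ + 2α₂) = 0.758 / 0.6765 = 1.12 mmol/L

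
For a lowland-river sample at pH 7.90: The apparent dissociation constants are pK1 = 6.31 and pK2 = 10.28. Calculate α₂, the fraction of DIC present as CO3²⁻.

α₂ = 0.00405

α₂ = 1 / (1 + [H⁺]/K2 + [H⁺]²/(K1K2)) = 1 / (1 + 10^+2.38 + 10^+0.79)
   = 1 / (1 + 239.88 + 6.1660) = 1/247.05 = 0.004048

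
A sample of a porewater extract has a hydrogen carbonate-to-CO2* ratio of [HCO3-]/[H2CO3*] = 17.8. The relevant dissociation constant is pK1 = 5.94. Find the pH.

pH = 7.19

From K1 = [H⁺][HCO3-]/[H2CO3*]:  pH = pK1 + log₁₀([HCO3-]/[H2CO3*])
log₁₀(17.8) = +1.250
pH = 5.94 + (+1.250) = 7.19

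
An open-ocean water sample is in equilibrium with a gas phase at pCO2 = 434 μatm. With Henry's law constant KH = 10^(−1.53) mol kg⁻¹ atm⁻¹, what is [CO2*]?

[CO2*] = 12.8 μmol/kg

KH = 10^(−1.53) = 2.951×10^-2 mol kg⁻¹ atm⁻¹
[CO2*] = KH · pCO2 = 2.951×10^-2 × 434×10^-6 atm = 1.28×10^-5 mol/kg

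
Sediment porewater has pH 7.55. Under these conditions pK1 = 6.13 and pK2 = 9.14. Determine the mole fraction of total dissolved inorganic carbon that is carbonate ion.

α₂ = 1 / (1 + [H⁺]/K2 + [H⁺]²/(K1K2)) = 1 / (1 + 10^+1.59 + 10^+0.17)
   = 1 / (1 + 38.905 + 1.4791) = 1/41.384 = 0.02416

α₂ = 0.0242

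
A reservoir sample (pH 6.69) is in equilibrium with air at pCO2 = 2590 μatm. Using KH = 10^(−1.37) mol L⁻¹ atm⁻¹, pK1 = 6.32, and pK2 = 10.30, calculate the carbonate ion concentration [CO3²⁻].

[CO2*] = KH · pCO2 = 10^(−1.37) × 2590×10^-6 = 1.105×10^-4 mol/L
α₀ = 1/(1 + K1/[H⁺] + K1K2/[H⁺]²) = 1/(1 + 10^+0.37 + 10^-3.24) = 0.2990
DIC = [CO2*]/α₀ = 1.105×10^-4 / 0.2990 = 0.3695 mmol/L
[CO3²⁻] = α₂·DIC; α₂ = 0.0001720, so [CO3²⁻] = 0.0001720 × 0.3695 = 6.36×10^-5 mmol/L = 0.0636 μmol/L

[CO3²⁻] = 0.0636 μmol/L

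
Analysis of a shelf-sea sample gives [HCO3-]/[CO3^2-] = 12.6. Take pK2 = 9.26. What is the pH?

From K2 = [H⁺][CO3^2-]/[HCO3-]:  pH = pK2 − log₁₀([HCO3-]/[CO3^2-])
log₁₀(12.6) = +1.100
pH = 9.26 − (+1.100) = 8.16

pH = 8.16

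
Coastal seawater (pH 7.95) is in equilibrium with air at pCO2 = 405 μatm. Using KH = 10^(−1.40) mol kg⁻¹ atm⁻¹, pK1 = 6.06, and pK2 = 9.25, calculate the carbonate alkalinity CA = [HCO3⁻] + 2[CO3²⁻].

CA = 1.38 mmol/kg

[CO2*] = KH · pCO2 = 10^(−1.40) × 405×10^-6 = 1.612×10^-5 mol/kg
α₀ = 1/(1 + K1/[H⁺] + K1K2/[H⁺]²) = 1/(1 + 10^+1.89 + 10^+0.59) = 0.01212
DIC = [CO2*]/α₀ = 1.612×10^-5 / 0.01212 = 1.330 mmol/kg
CA = (α₁ + 2α₂)·DIC = (0.9407 + 2×0.04715) × 1.330 = 1.38 mmol/kg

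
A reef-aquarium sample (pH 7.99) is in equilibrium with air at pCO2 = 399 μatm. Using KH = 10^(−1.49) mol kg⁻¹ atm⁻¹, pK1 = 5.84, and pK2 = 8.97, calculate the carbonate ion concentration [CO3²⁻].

[CO2*] = KH · pCO2 = 10^(−1.49) × 399×10^-6 = 1.291×10^-5 mol/kg
α₀ = 1/(1 + K1/[H⁺] + K1K2/[H⁺]²) = 1/(1 + 10^+2.15 + 10^+1.17) = 0.006368
DIC = [CO2*]/α₀ = 1.291×10^-5 / 0.006368 = 2.028 mmol/kg
[CO3²⁻] = α₂·DIC; α₂ = 0.09418, so [CO3²⁻] = 0.09418 × 2.028 = 0.191 mmol/kg

[CO3²⁻] = 0.191 mmol/kg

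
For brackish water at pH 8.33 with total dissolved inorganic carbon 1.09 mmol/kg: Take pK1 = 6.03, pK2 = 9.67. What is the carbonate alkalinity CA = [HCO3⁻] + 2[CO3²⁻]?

CA = 1.13 mmol/kg

CA = [HCO3⁻] + 2[CO3²⁻] = (α₁ + 2α₂)·DIC
At pH 8.33: [H⁺]/K1 = 10^-2.30 = 0.0050119, K2/[H⁺] = 10^-1.34 = 0.045709
α₁ = 1/(1 + 0.0050119 + 0.045709) = 1/1.0507 = 0.9517; α₂ = α₁·K2/[H⁺] = 0.04350
α₁ + 2α₂ = 1.0387
CA = 1.0387 × 1.09 = 1.13 mmol/kg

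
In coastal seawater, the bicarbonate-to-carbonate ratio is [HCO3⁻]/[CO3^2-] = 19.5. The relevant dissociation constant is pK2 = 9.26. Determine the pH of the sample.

pH = 7.97

From K2 = [H⁺][CO3^2-]/[HCO3⁻]:  pH = pK2 − log₁₀([HCO3⁻]/[CO3^2-])
log₁₀(19.5) = +1.290
pH = 9.26 − (+1.290) = 7.97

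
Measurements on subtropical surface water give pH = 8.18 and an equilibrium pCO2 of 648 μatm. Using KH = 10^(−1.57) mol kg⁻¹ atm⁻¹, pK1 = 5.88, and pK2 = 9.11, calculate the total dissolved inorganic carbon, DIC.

[CO2*] = KH · pCO2 = 10^(−1.57) × 648×10^-6 = 1.744×10^-5 mol/kg
α₀ = 1/(1 + K1/[H⁺] + K1K2/[H⁺]²) = 1/(1 + 10^+2.30 + 10^+1.37) = 0.004465
DIC = [CO2*]/α₀ = 1.744×10^-5 / 0.004465 = 3.91 mmol/kg

DIC = 3.91 mmol/kg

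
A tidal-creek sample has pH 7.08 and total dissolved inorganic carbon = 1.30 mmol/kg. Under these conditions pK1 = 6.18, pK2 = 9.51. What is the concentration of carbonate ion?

α₂ = 1 / (1 + [H⁺]/K2 + [H⁺]²/(K1K2)) = 1 / (1 + 10^+2.43 + 10^+1.53)
   = 1 / (1 + 269.15 + 33.884) = 1/304.04 = 0.003289
[CO3²⁻] = α₂ × DIC = 0.003289 × 1.30 = 0.00428 mmol/kg = 4.28 μmol/kg

[CO3²⁻] = 4.28 μmol/kg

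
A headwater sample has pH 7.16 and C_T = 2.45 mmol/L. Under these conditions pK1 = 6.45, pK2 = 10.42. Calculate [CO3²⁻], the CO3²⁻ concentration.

[CO3²⁻] = 1.13 μmol/L

α₂ = 1 / (1 + [H⁺]/K2 + [H⁺]²/(K1K2)) = 1 / (1 + 10^+3.26 + 10^+2.55)
   = 1 / (1 + 1819.7 + 354.81) = 1/2175.5 = 0.0004597
[CO3²⁻] = α₂ × DIC = 0.0004597 × 2.45 = 0.00113 mmol/L = 1.13 μmol/L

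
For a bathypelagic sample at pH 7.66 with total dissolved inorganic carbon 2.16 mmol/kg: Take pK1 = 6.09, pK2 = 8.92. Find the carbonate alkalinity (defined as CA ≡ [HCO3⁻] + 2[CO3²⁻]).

CA = [HCO3⁻] + 2[CO3²⁻] = (α₁ + 2α₂)·DIC
At pH 7.66: [H⁺]/K1 = 10^-1.57 = 0.026915, K2/[H⁺] = 10^-1.26 = 0.054954
α₁ = 1/(1 + 0.026915 + 0.054954) = 1/1.0819 = 0.9243; α₂ = α₁·K2/[H⁺] = 0.05080
α₁ + 2α₂ = 1.0259
CA = 1.0259 × 2.16 = 2.22 mmol/kg

CA = 2.22 mmol/kg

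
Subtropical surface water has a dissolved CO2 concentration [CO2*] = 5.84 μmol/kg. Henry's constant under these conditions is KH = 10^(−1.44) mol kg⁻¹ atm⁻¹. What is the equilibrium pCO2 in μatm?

pCO2 = 161 μatm

KH = 10^(−1.44) = 3.631×10^-2 mol kg⁻¹ atm⁻¹
pCO2 = [CO2*]/KH = 5.84×10^-6 / 3.631×10^-2 = 1.61×10^-4 atm = 161 μatm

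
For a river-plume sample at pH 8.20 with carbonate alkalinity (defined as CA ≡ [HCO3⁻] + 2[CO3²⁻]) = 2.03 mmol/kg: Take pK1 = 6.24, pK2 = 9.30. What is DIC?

CA = [HCO3⁻] + 2[CO3²⁻] = (α₁ + 2α₂)·DIC
At pH 8.20: [H⁺]/K1 = 10^-1.96 = 0.010965, K2/[H⁺] = 10^-1.10 = 0.079433
α₁ = 1/(1 + 0.010965 + 0.079433) = 1/1.0904 = 0.9171; α₂ = α₁·K2/[H⁺] = 0.07285
α₁ + 2α₂ = 1.0628
DIC = CA / (α₁ + 2α₂) = 2.03 / 1.0628 = 1.91 mmol/kg

DIC = 1.91 mmol/kg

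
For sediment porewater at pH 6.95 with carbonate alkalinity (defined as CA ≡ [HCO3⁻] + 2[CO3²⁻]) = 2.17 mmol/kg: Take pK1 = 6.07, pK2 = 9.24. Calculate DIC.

DIC = 2.44 mmol/kg

CA = [HCO3⁻] + 2[CO3²⁻] = (α₁ + 2α₂)·DIC
At pH 6.95: [H⁺]/K1 = 10^-0.88 = 0.13183, K2/[H⁺] = 10^-2.29 = 0.0051286
α₁ = 1/(1 + 0.13183 + 0.0051286) = 1/1.1370 = 0.8795; α₂ = α₁·K2/[H⁺] = 0.004511
α₁ + 2α₂ = 0.8886
DIC = CA / (α₁ + 2α₂) = 2.17 / 0.8886 = 2.44 mmol/kg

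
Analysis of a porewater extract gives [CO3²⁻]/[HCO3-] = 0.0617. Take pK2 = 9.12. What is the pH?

pH = 7.91

From K2 = [H⁺][CO3²⁻]/[HCO3-]:  pH = pK2 + log₁₀([CO3²⁻]/[HCO3-])
log₁₀(0.0617) = -1.210
pH = 9.12 + (-1.210) = 7.91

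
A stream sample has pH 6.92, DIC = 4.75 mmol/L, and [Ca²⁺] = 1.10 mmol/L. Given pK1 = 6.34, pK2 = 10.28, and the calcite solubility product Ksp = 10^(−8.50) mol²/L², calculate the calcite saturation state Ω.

α₂ = 1 / (1 + [H⁺]/K2 + [H⁺]²/(K1K2)) = 1 / (1 + 10^+3.36 + 10^+2.78)
   = 1 / (1 + 2290.9 + 602.56) = 1/2894.4 = 0.0003455
[CO3²⁻] = α₂ × DIC = 0.0003455 × 4.75 = 0.001641 mmol/L = 1.641 μmol/L
Ksp = 10^(−8.50) = 3.162×10^-9
Ω = [Ca²⁺][CO3²⁻]/Ksp = (1.10×10^-3)(1.641×10^-6) / 3.162×10^-9 = 0.571

Ω = 0.571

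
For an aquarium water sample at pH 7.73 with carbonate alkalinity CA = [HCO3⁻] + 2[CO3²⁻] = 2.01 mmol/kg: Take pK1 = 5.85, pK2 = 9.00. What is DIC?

DIC = 1.94 mmol/kg

CA = [HCO3⁻] + 2[CO3²⁻] = (α₁ + 2α₂)·DIC
At pH 7.73: [H⁺]/K1 = 10^-1.88 = 0.013183, K2/[H⁺] = 10^-1.27 = 0.053703
α₁ = 1/(1 + 0.013183 + 0.053703) = 1/1.0669 = 0.9373; α₂ = α₁·K2/[H⁺] = 0.05034
α₁ + 2α₂ = 1.0380
DIC = CA / (α₁ + 2α₂) = 2.01 / 1.0380 = 1.94 mmol/kg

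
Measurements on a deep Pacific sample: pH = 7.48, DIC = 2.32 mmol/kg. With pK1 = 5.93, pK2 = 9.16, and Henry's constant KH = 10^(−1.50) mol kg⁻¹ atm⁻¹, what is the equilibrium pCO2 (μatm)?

α₀ = 1 / (1 + K1/[H⁺] + K1K2/[H⁺]²) = 1 / (1 + 10^+1.55 + 10^-0.13)
   = 1 / (1 + 35.481 + 0.74131) = 1/37.223 = 0.02687
[CO2*] = α₀ × DIC = 0.02687 × 2.32 = 0.06233 mmol/kg
pCO2 = [CO2*]/KH = 6.233×10^-5 / 3.162×10^-2 = 1970 μatm

pCO2 = 1970 μatm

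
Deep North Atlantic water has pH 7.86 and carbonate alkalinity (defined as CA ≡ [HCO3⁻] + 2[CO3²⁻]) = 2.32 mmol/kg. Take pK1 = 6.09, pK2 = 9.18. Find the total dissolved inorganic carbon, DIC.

CA = [HCO3⁻] + 2[CO3²⁻] = (α₁ + 2α₂)·DIC
At pH 7.86: [H⁺]/K1 = 10^-1.77 = 0.016982, K2/[H⁺] = 10^-1.32 = 0.047863
α₁ = 1/(1 + 0.016982 + 0.047863) = 1/1.0648 = 0.9391; α₂ = α₁·K2/[H⁺] = 0.04495
α₁ + 2α₂ = 1.0290
DIC = CA / (α₁ + 2α₂) = 2.32 / 1.0290 = 2.25 mmol/kg

DIC = 2.25 mmol/kg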